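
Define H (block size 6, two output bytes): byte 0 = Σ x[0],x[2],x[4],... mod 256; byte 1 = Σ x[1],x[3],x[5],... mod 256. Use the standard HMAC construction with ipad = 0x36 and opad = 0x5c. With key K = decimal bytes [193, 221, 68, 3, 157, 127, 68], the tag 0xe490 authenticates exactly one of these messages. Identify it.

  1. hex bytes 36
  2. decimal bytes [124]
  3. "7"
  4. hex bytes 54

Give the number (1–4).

1

Key decimal bytes [193, 221, 68, 3, 157, 127, 68] = c1 dd 44 03 9d 7f 44 is 7 bytes > B = 6, so hash it first: H(key) = e6 5f, then zero-pad to 6 bytes: K' = e6 5f 00 00 00 00.
K' ⊕ ipad = d0 69 36 36 36 36; K' ⊕ opad = ba 03 5c 5c 5c 5c.
m1: inner = H(d0 69 36 36 36 36 36) = 72 d5; tag = H(ba 03 5c 5c 5c 5c 72 d5) = e490 ← matches
m2: inner = H(d0 69 36 36 36 36 7c) = b8 d5; tag = H(ba 03 5c 5c 5c 5c b8 d5) = 2a90
m3: inner = H(d0 69 36 36 36 36 37) = 73 d5; tag = H(ba 03 5c 5c 5c 5c 73 d5) = e590
m4: inner = H(d0 69 36 36 36 36 54) = 90 d5; tag = H(ba 03 5c 5c 5c 5c 90 d5) = 0290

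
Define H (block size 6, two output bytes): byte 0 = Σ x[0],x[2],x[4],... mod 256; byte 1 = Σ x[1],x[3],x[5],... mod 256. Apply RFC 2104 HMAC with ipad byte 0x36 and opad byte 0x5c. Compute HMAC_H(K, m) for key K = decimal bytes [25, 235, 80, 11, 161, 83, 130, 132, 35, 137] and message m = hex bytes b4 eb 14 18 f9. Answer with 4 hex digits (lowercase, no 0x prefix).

7191

Key decimal bytes [25, 235, 80, 11, 161, 83, 130, 132, 35, 137] = 19 eb 50 0b a1 53 82 84 23 89 is 10 bytes > B = 6, so hash it first: H(key) = af 56, then zero-pad to 6 bytes: K' = af 56 00 00 00 00.
K' ⊕ ipad = 99 60 36 36 36 36.  K' ⊕ opad = f3 0a 5c 5c 5c 5c.
Inner input = (K'⊕ipad) ∥ m = 99 60 36 36 36 36 ∥ b4 eb 14 18 f9.
Inner hash: even-index sum = 710 mod 256 = 198; odd-index sum = 463 mod 256 = 207 → c6 cf.
Outer input = (K'⊕opad) ∥ inner = f3 0a 5c 5c 5c 5c ∥ c6 cf.
Outer hash (tag): even-index sum = 625 mod 256 = 113; odd-index sum = 401 mod 256 = 145 → 71 91.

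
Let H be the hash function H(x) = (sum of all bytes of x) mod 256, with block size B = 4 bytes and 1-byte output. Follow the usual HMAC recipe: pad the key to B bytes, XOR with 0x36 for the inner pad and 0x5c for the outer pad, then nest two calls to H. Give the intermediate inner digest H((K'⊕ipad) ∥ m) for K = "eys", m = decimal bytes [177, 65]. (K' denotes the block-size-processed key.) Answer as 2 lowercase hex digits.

Key "eys" = 65 79 73 is 3 bytes ≤ B = 4; zero-pad to 4 bytes: K' = 65 79 73 00.
K' ⊕ ipad = 53 4f 45 36.
Inner input = 53 4f 45 36 ∥ b1 41.
Inner hash: sum = 83+79+69+54+177+65 = 527; mod 256 = 15 → 0f.

0f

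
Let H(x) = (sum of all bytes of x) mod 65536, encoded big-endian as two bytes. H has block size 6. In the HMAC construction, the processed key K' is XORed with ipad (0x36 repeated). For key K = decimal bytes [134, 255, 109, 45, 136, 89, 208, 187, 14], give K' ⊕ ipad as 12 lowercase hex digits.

Key decimal bytes [134, 255, 109, 45, 136, 89, 208, 187, 14] = 86 ff 6d 2d 88 59 d0 bb 0e is 9 bytes > B = 6, so hash it first: H(key) = 04 99, then zero-pad to 6 bytes: K' = 04 99 00 00 00 00.
XOR each byte with 0x36: 04⊕36=32, 99⊕36=af, 00⊕36=36, 00⊕36=36, 00⊕36=36, 00⊕36=36.

32af36363636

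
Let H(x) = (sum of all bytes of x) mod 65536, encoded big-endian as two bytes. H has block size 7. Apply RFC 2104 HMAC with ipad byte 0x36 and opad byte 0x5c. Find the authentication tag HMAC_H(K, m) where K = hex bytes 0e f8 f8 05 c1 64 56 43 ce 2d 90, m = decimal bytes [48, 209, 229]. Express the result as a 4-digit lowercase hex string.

02d9

Key hex bytes 0e f8 f8 05 c1 64 56 43 ce 2d 90 is 11 bytes > B = 7, so hash it first: H(key) = 05 4c, then zero-pad to 7 bytes: K' = 05 4c 00 00 00 00 00.
K' ⊕ ipad = 33 7a 36 36 36 36 36.  K' ⊕ opad = 59 10 5c 5c 5c 5c 5c.
Inner input = (K'⊕ipad) ∥ m = 33 7a 36 36 36 36 36 ∥ 30 d1 e5.
Inner hash: sum = 51+122+54+54+54+54+54+48+209+229 = 929 → 03 a1.
Outer input = (K'⊕opad) ∥ inner = 59 10 5c 5c 5c 5c 5c ∥ 03 a1.
Outer hash (tag): sum = 89+16+92+92+92+92+92+3+161 = 729 → 02 d9.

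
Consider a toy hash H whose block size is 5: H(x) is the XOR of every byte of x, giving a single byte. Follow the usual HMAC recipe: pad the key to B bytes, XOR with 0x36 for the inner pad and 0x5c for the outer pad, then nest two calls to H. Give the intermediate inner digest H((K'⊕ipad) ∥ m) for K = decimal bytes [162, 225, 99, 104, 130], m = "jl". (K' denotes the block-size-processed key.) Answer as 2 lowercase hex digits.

Key decimal bytes [162, 225, 99, 104, 130] = a2 e1 63 68 82 is exactly B = 5 bytes: K' = a2 e1 63 68 82.
K' ⊕ ipad = 94 d7 55 5e b4.
Inner input = 94 d7 55 5e b4 ∥ 6a 6c.
Inner hash: XOR 94⊕d7⊕55⊕5e⊕b4⊕6a⊕6c = fa.

fa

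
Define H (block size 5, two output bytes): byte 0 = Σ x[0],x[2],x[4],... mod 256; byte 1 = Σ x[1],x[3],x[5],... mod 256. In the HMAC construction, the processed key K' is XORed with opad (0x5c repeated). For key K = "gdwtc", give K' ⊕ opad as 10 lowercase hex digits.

3b382b283f

Key "gdwtc" = 67 64 77 74 63 is exactly B = 5 bytes: K' = 67 64 77 74 63.
XOR each byte with 0x5c: 67⊕5c=3b, 64⊕5c=38, 77⊕5c=2b, 74⊕5c=28, 63⊕5c=3f.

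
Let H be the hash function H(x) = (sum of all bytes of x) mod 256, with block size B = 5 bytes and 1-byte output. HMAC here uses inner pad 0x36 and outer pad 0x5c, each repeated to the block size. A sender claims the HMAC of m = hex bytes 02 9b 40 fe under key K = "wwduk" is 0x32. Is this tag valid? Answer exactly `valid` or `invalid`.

Key "wwduk" = 77 77 64 75 6b is exactly B = 5 bytes: K' = 77 77 64 75 6b.
K' ⊕ ipad = 41 41 52 43 5d; K' ⊕ opad = 2b 2b 38 29 37.
Inner hash: sum = 65+65+82+67+93+2+155+64+254 = 847; mod 256 = 79 → 4f.
Outer hash (recomputed tag): sum = 43+43+56+41+55+79 = 317; mod 256 = 61 → 3d.
Recomputed tag = 3d; claimed = 32 → mismatch.

invalid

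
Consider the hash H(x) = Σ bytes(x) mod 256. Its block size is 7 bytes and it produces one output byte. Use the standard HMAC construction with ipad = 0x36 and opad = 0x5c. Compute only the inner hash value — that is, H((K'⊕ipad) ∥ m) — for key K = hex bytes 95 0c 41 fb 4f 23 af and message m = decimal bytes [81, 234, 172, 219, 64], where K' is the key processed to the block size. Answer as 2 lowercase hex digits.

4a

Key hex bytes 95 0c 41 fb 4f 23 af is exactly B = 7 bytes: K' = 95 0c 41 fb 4f 23 af.
K' ⊕ ipad = a3 3a 77 cd 79 15 99.
Inner input = a3 3a 77 cd 79 15 99 ∥ 51 ea ac db 40.
Inner hash: sum = 163+58+119+205+121+21+153+81+234+172+219+64 = 1610; mod 256 = 74 → 4a.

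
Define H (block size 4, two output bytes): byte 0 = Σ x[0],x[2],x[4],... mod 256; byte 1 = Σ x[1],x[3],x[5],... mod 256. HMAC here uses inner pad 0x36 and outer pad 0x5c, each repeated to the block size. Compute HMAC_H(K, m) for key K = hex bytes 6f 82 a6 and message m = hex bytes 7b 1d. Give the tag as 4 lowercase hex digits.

Key hex bytes 6f 82 a6 is 3 bytes ≤ B = 4; zero-pad to 4 bytes: K' = 6f 82 a6 00.
K' ⊕ ipad = 59 b4 90 36.  K' ⊕ opad = 33 de fa 5c.
Inner input = (K'⊕ipad) ∥ m = 59 b4 90 36 ∥ 7b 1d.
Inner hash: even-index sum = 356 mod 256 = 100; odd-index sum = 263 mod 256 = 7 → 64 07.
Outer input = (K'⊕opad) ∥ inner = 33 de fa 5c ∥ 64 07.
Outer hash (tag): even-index sum = 401 mod 256 = 145; odd-index sum = 321 mod 256 = 65 → 91 41.

9141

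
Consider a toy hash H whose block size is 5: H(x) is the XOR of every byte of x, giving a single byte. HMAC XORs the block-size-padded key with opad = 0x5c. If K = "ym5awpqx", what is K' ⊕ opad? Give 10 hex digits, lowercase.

125c5c5c5c

Key "ym5awpqx" = 79 6d 35 61 77 70 71 78 is 8 bytes > B = 5, so hash it first: H(key) = 4e, then zero-pad to 5 bytes: K' = 4e 00 00 00 00.
XOR each byte with 0x5c: 4e⊕5c=12, 00⊕5c=5c, 00⊕5c=5c, 00⊕5c=5c, 00⊕5c=5c.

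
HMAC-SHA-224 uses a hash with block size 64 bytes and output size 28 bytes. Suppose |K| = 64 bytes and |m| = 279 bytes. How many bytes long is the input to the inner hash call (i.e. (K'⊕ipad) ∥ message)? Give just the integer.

Key is 64 ≤ 64 bytes, zero-padded: |K'| = 64.
Inner input = (K'⊕ipad) ∥ m → 64 + 279 = 343 bytes.

343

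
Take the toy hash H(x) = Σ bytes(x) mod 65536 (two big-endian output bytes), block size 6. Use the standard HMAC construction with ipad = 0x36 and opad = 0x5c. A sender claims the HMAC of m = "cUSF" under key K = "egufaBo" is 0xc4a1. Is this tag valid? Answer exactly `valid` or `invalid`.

Key "egufaBo" = 65 67 75 66 61 42 6f is 7 bytes > B = 6, so hash it first: H(key) = 02 b9, then zero-pad to 6 bytes: K' = 02 b9 00 00 00 00.
K' ⊕ ipad = 34 8f 36 36 36 36; K' ⊕ opad = 5e e5 5c 5c 5c 5c.
Inner hash: sum = 52+143+54+54+54+54+99+85+83+70 = 748 → 02 ec.
Outer hash (recomputed tag): sum = 94+229+92+92+92+92+2+236 = 929 → 03 a1.
Recomputed tag = 03a1; claimed = c4a1 → mismatch.

invalid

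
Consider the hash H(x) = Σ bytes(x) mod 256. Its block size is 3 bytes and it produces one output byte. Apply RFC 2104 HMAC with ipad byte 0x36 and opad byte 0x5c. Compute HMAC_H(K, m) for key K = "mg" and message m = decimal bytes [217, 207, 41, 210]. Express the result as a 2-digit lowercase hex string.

4d

Key "mg" = 6d 67 is 2 bytes ≤ B = 3; zero-pad to 3 bytes: K' = 6d 67 00.
K' ⊕ ipad = 5b 51 36.  K' ⊕ opad = 31 3b 5c.
Inner input = (K'⊕ipad) ∥ m = 5b 51 36 ∥ d9 cf 29 d2.
Inner hash: sum = 91+81+54+217+207+41+210 = 901; mod 256 = 133 → 85.
Outer input = (K'⊕opad) ∥ inner = 31 3b 5c ∥ 85.
Outer hash (tag): sum = 49+59+92+133 = 333; mod 256 = 77 → 4d.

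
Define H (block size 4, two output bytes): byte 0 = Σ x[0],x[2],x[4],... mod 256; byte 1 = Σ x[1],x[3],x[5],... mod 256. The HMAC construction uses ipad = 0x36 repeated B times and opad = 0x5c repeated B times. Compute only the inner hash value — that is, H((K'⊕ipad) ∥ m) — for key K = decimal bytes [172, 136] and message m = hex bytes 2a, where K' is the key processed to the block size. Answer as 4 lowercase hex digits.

faf4

Key decimal bytes [172, 136] = ac 88 is 2 bytes ≤ B = 4; zero-pad to 4 bytes: K' = ac 88 00 00.
K' ⊕ ipad = 9a be 36 36.
Inner input = 9a be 36 36 ∥ 2a.
Inner hash: even-index sum = 250 mod 256 = 250; odd-index sum = 244 mod 256 = 244 → fa f4.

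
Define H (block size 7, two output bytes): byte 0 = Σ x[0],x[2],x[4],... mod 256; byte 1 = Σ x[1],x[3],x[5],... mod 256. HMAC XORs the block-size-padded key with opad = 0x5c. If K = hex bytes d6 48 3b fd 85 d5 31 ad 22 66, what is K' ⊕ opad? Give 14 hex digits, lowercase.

Key hex bytes d6 48 3b fd 85 d5 31 ad 22 66 is 10 bytes > B = 7, so hash it first: H(key) = e9 2d, then zero-pad to 7 bytes: K' = e9 2d 00 00 00 00 00.
XOR each byte with 0x5c: e9⊕5c=b5, 2d⊕5c=71, 00⊕5c=5c, 00⊕5c=5c, 00⊕5c=5c, 00⊕5c=5c, 00⊕5c=5c.

b5715c5c5c5c5c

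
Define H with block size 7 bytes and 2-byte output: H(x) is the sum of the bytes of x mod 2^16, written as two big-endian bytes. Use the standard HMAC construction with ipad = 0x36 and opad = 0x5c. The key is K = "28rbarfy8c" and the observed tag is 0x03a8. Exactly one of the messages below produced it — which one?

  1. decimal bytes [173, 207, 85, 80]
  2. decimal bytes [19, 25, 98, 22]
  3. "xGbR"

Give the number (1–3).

Key "28rbarfy8c" = 32 38 72 62 61 72 66 79 38 63 is 10 bytes > B = 7, so hash it first: H(key) = 03 8b, then zero-pad to 7 bytes: K' = 03 8b 00 00 00 00 00.
K' ⊕ ipad = 35 bd 36 36 36 36 36; K' ⊕ opad = 5f d7 5c 5c 5c 5c 5c.
m1: inner = H(35 bd 36 36 36 36 36 ad cf 55 50) = 04 21; tag = H(5f d7 5c 5c 5c 5c 5c 04 21) = 0327
m2: inner = H(35 bd 36 36 36 36 36 13 19 62 16) = 02 a4; tag = H(5f d7 5c 5c 5c 5c 5c 02 a4) = 03a8 ← matches
m3: inner = H(35 bd 36 36 36 36 36 78 47 62 52) = 03 73; tag = H(5f d7 5c 5c 5c 5c 5c 03 73) = 0378

2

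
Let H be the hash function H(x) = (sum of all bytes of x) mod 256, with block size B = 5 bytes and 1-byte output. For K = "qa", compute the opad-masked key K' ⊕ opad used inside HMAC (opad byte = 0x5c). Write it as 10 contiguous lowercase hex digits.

Key "qa" = 71 61 is 2 bytes ≤ B = 5; zero-pad to 5 bytes: K' = 71 61 00 00 00.
XOR each byte with 0x5c: 71⊕5c=2d, 61⊕5c=3d, 00⊕5c=5c, 00⊕5c=5c, 00⊕5c=5c.

2d3d5c5c5c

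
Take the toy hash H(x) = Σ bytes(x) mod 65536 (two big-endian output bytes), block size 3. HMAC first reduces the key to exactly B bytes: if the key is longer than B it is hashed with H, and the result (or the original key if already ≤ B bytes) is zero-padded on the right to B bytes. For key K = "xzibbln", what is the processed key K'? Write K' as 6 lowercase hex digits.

|K| = 7 > B = 3, so first hash the key.
H(K): sum = 120+122+105+98+98+108+110 = 761 → 02 f9.
Zero-pad H(K) = 02 f9 to 3 bytes: K' = 02 f9 00.

02f900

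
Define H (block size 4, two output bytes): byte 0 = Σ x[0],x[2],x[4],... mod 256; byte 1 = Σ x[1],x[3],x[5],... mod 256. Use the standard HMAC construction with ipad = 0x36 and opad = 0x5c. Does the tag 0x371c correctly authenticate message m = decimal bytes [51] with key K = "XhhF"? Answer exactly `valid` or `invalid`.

Key "XhhF" = 58 68 68 46 is exactly B = 4 bytes: K' = 58 68 68 46.
K' ⊕ ipad = 6e 5e 5e 70; K' ⊕ opad = 04 34 34 1a.
Inner hash: even-index sum = 255 mod 256 = 255; odd-index sum = 206 mod 256 = 206 → ff ce.
Outer hash (recomputed tag): even-index sum = 311 mod 256 = 55; odd-index sum = 284 mod 256 = 28 → 37 1c.
Recomputed tag = 371c; claimed = 371c → match.

valid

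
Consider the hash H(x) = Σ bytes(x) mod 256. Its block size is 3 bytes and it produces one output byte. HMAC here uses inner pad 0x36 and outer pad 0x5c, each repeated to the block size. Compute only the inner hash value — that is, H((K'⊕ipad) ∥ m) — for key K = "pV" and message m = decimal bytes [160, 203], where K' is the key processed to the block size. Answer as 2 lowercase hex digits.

47

Key "pV" = 70 56 is 2 bytes ≤ B = 3; zero-pad to 3 bytes: K' = 70 56 00.
K' ⊕ ipad = 46 60 36.
Inner input = 46 60 36 ∥ a0 cb.
Inner hash: sum = 70+96+54+160+203 = 583; mod 256 = 71 → 47.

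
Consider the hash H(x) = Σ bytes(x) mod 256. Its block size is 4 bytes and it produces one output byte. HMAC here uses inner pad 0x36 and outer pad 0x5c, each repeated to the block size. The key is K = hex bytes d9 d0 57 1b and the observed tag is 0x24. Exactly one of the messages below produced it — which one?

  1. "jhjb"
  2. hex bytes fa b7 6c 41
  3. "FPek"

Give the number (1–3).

2

Key hex bytes d9 d0 57 1b is exactly B = 4 bytes: K' = d9 d0 57 1b.
K' ⊕ ipad = ef e6 61 2d; K' ⊕ opad = 85 8c 0b 47.
m1: inner = H(ef e6 61 2d 6a 68 6a 62) = 01; tag = H(85 8c 0b 47 01) = 64
m2: inner = H(ef e6 61 2d fa b7 6c 41) = c1; tag = H(85 8c 0b 47 c1) = 24 ← matches
m3: inner = H(ef e6 61 2d 46 50 65 6b) = c9; tag = H(85 8c 0b 47 c9) = 2c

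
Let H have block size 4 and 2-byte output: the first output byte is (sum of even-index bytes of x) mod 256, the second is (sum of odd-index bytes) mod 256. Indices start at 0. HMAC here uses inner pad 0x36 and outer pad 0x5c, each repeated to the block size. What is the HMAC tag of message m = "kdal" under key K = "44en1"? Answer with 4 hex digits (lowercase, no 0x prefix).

f0f4

Key "44en1" = 34 34 65 6e 31 is 5 bytes > B = 4, so hash it first: H(key) = ca a2, then zero-pad to 4 bytes: K' = ca a2 00 00.
K' ⊕ ipad = fc 94 36 36.  K' ⊕ opad = 96 fe 5c 5c.
Inner input = (K'⊕ipad) ∥ m = fc 94 36 36 ∥ 6b 64 61 6c.
Inner hash: even-index sum = 510 mod 256 = 254; odd-index sum = 410 mod 256 = 154 → fe 9a.
Outer input = (K'⊕opad) ∥ inner = 96 fe 5c 5c ∥ fe 9a.
Outer hash (tag): even-index sum = 496 mod 256 = 240; odd-index sum = 500 mod 256 = 244 → f0 f4.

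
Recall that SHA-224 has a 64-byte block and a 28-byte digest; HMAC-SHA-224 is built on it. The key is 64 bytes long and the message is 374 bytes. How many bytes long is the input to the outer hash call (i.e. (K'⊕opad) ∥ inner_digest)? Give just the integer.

92

Key is 64 ≤ 64 bytes, zero-padded: |K'| = 64.
Outer input = (K'⊕opad) ∥ H(inner) → 64 + 28 = 92 bytes.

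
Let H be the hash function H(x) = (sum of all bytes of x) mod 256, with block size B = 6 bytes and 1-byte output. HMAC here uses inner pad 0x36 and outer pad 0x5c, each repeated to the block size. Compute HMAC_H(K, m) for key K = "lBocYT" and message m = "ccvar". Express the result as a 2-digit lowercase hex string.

Key "lBocYT" = 6c 42 6f 63 59 54 is exactly B = 6 bytes: K' = 6c 42 6f 63 59 54.
K' ⊕ ipad = 5a 74 59 55 6f 62.  K' ⊕ opad = 30 1e 33 3f 05 08.
Inner input = (K'⊕ipad) ∥ m = 5a 74 59 55 6f 62 ∥ 63 63 76 61 72.
Inner hash: sum = 90+116+89+85+111+98+99+99+118+97+114 = 1116; mod 256 = 92 → 5c.
Outer input = (K'⊕opad) ∥ inner = 30 1e 33 3f 05 08 ∥ 5c.
Outer hash (tag): sum = 48+30+51+63+5+8+92 = 297; mod 256 = 41 → 29.

29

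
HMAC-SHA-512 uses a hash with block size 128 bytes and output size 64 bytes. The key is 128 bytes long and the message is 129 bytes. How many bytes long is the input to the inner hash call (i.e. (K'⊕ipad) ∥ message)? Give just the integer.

257

Key is 128 ≤ 128 bytes, zero-padded: |K'| = 128.
Inner input = (K'⊕ipad) ∥ m → 128 + 129 = 257 bytes.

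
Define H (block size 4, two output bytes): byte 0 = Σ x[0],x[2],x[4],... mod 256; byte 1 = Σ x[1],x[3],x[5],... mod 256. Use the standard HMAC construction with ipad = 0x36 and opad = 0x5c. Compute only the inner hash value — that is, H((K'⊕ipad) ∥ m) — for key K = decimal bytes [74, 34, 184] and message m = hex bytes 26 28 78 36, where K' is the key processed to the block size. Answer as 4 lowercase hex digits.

Key decimal bytes [74, 34, 184] = 4a 22 b8 is 3 bytes ≤ B = 4; zero-pad to 4 bytes: K' = 4a 22 b8 00.
K' ⊕ ipad = 7c 14 8e 36.
Inner input = 7c 14 8e 36 ∥ 26 28 78 36.
Inner hash: even-index sum = 424 mod 256 = 168; odd-index sum = 168 mod 256 = 168 → a8 a8.

a8a8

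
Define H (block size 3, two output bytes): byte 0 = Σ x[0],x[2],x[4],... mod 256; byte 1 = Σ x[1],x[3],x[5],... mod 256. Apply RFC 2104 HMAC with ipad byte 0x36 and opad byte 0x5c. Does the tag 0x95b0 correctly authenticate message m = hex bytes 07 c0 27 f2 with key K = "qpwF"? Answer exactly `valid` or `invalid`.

Key "qpwF" = 71 70 77 46 is 4 bytes > B = 3, so hash it first: H(key) = e8 b6, then zero-pad to 3 bytes: K' = e8 b6 00.
K' ⊕ ipad = de 80 36; K' ⊕ opad = b4 ea 5c.
Inner hash: even-index sum = 710 mod 256 = 198; odd-index sum = 174 mod 256 = 174 → c6 ae.
Outer hash (recomputed tag): even-index sum = 446 mod 256 = 190; odd-index sum = 432 mod 256 = 176 → be b0.
Recomputed tag = beb0; claimed = 95b0 → mismatch.

invalid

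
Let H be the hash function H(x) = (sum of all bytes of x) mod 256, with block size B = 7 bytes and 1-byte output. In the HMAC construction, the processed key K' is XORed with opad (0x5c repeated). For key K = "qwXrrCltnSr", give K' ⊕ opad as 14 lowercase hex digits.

265c5c5c5c5c5c

Key "qwXrrCltnSr" = 71 77 58 72 72 43 6c 74 6e 53 72 is 11 bytes > B = 7, so hash it first: H(key) = 7a, then zero-pad to 7 bytes: K' = 7a 00 00 00 00 00 00.
XOR each byte with 0x5c: 7a⊕5c=26, 00⊕5c=5c, 00⊕5c=5c, 00⊕5c=5c, 00⊕5c=5c, 00⊕5c=5c, 00⊕5c=5c.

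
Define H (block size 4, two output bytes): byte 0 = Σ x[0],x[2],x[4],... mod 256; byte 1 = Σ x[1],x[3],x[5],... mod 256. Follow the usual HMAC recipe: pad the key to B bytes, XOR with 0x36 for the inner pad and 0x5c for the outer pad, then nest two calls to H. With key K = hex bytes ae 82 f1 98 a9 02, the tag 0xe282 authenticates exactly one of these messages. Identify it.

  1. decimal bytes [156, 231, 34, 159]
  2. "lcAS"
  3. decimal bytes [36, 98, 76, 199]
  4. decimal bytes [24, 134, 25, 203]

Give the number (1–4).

1

Key hex bytes ae 82 f1 98 a9 02 is 6 bytes > B = 4, so hash it first: H(key) = 48 1c, then zero-pad to 4 bytes: K' = 48 1c 00 00.
K' ⊕ ipad = 7e 2a 36 36; K' ⊕ opad = 14 40 5c 5c.
m1: inner = H(7e 2a 36 36 9c e7 22 9f) = 72 e6; tag = H(14 40 5c 5c 72 e6) = e282 ← matches
m2: inner = H(7e 2a 36 36 6c 63 41 53) = 61 16; tag = H(14 40 5c 5c 61 16) = d1b2
m3: inner = H(7e 2a 36 36 24 62 4c c7) = 24 89; tag = H(14 40 5c 5c 24 89) = 9425
m4: inner = H(7e 2a 36 36 18 86 19 cb) = e5 b1; tag = H(14 40 5c 5c e5 b1) = 554d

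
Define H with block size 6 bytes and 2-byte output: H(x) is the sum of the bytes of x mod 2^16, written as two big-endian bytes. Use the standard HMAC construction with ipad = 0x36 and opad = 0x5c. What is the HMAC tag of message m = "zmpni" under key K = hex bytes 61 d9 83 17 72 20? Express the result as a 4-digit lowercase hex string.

Key hex bytes 61 d9 83 17 72 20 is exactly B = 6 bytes: K' = 61 d9 83 17 72 20.
K' ⊕ ipad = 57 ef b5 21 44 16.  K' ⊕ opad = 3d 85 df 4b 2e 7c.
Inner input = (K'⊕ipad) ∥ m = 57 ef b5 21 44 16 ∥ 7a 6d 70 6e 69.
Inner hash: sum = 87+239+181+33+68+22+122+109+112+110+105 = 1188 → 04 a4.
Outer input = (K'⊕opad) ∥ inner = 3d 85 df 4b 2e 7c ∥ 04 a4.
Outer hash (tag): sum = 61+133+223+75+46+124+4+164 = 830 → 03 3e.

033e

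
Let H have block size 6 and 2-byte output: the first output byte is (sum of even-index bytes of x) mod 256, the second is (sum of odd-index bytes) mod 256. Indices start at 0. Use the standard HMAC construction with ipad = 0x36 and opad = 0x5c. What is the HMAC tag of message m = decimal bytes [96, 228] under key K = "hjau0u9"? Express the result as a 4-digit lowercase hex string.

f672

Key "hjau0u9" = 68 6a 61 75 30 75 39 is 7 bytes > B = 6, so hash it first: H(key) = 32 54, then zero-pad to 6 bytes: K' = 32 54 00 00 00 00.
K' ⊕ ipad = 04 62 36 36 36 36.  K' ⊕ opad = 6e 08 5c 5c 5c 5c.
Inner input = (K'⊕ipad) ∥ m = 04 62 36 36 36 36 ∥ 60 e4.
Inner hash: even-index sum = 208 mod 256 = 208; odd-index sum = 434 mod 256 = 178 → d0 b2.
Outer input = (K'⊕opad) ∥ inner = 6e 08 5c 5c 5c 5c ∥ d0 b2.
Outer hash (tag): even-index sum = 502 mod 256 = 246; odd-index sum = 370 mod 256 = 114 → f6 72.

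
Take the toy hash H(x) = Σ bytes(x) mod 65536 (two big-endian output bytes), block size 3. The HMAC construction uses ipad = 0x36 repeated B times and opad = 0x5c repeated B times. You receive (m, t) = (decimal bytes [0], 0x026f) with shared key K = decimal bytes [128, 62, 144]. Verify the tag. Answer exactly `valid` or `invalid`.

Key decimal bytes [128, 62, 144] = 80 3e 90 is exactly B = 3 bytes: K' = 80 3e 90.
K' ⊕ ipad = b6 08 a6; K' ⊕ opad = dc 62 cc.
Inner hash: sum = 182+8+166+0 = 356 → 01 64.
Outer hash (recomputed tag): sum = 220+98+204+1+100 = 623 → 02 6f.
Recomputed tag = 026f; claimed = 026f → match.

valid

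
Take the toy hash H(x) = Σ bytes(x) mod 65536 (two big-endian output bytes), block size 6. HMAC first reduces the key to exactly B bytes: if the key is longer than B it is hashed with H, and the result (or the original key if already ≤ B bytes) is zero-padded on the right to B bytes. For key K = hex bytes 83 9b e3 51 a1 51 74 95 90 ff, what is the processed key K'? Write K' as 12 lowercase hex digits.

|K| = 10 > B = 6, so first hash the key.
H(K): sum = 131+155+227+81+161+81+116+149+144+255 = 1500 → 05 dc.
Zero-pad H(K) = 05 dc to 6 bytes: K' = 05 dc 00 00 00 00.

05dc00000000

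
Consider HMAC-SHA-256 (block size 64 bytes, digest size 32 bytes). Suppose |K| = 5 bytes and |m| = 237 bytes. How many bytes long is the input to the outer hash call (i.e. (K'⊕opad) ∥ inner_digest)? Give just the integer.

Key is 5 ≤ 64 bytes, zero-padded: |K'| = 64.
Outer input = (K'⊕opad) ∥ H(inner) → 64 + 32 = 96 bytes.

96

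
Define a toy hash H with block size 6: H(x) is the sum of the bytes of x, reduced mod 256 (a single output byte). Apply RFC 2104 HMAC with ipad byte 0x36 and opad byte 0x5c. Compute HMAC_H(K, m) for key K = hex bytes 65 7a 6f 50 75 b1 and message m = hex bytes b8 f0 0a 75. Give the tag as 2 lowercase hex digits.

03

Key hex bytes 65 7a 6f 50 75 b1 is exactly B = 6 bytes: K' = 65 7a 6f 50 75 b1.
K' ⊕ ipad = 53 4c 59 66 43 87.  K' ⊕ opad = 39 26 33 0c 29 ed.
Inner input = (K'⊕ipad) ∥ m = 53 4c 59 66 43 87 ∥ b8 f0 0a 75.
Inner hash: sum = 83+76+89+102+67+135+184+240+10+117 = 1103; mod 256 = 79 → 4f.
Outer input = (K'⊕opad) ∥ inner = 39 26 33 0c 29 ed ∥ 4f.
Outer hash (tag): sum = 57+38+51+12+41+237+79 = 515; mod 256 = 3 → 03.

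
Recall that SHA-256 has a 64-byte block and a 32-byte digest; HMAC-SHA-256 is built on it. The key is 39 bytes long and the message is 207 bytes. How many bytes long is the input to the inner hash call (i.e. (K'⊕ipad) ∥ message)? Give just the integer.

Key is 39 ≤ 64 bytes, zero-padded: |K'| = 64.
Inner input = (K'⊕ipad) ∥ m → 64 + 207 = 271 bytes.

271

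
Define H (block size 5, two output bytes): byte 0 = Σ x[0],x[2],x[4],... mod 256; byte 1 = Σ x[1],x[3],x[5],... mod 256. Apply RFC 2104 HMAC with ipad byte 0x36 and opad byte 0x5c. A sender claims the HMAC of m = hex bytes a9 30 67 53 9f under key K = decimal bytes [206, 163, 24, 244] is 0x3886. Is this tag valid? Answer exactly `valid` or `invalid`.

valid

Key decimal bytes [206, 163, 24, 244] = ce a3 18 f4 is 4 bytes ≤ B = 5; zero-pad to 5 bytes: K' = ce a3 18 f4 00.
K' ⊕ ipad = f8 95 2e c2 36; K' ⊕ opad = 92 ff 44 a8 5c.
Inner hash: even-index sum = 479 mod 256 = 223; odd-index sum = 774 mod 256 = 6 → df 06.
Outer hash (recomputed tag): even-index sum = 312 mod 256 = 56; odd-index sum = 646 mod 256 = 134 → 38 86.
Recomputed tag = 3886; claimed = 3886 → match.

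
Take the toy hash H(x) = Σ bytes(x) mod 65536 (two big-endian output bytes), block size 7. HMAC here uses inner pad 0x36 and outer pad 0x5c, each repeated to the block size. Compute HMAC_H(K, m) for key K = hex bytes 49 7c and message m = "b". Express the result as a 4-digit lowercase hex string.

023c

Key hex bytes 49 7c is 2 bytes ≤ B = 7; zero-pad to 7 bytes: K' = 49 7c 00 00 00 00 00.
K' ⊕ ipad = 7f 4a 36 36 36 36 36.  K' ⊕ opad = 15 20 5c 5c 5c 5c 5c.
Inner input = (K'⊕ipad) ∥ m = 7f 4a 36 36 36 36 36 ∥ 62.
Inner hash: sum = 127+74+54+54+54+54+54+98 = 569 → 02 39.
Outer input = (K'⊕opad) ∥ inner = 15 20 5c 5c 5c 5c 5c ∥ 02 39.
Outer hash (tag): sum = 21+32+92+92+92+92+92+2+57 = 572 → 02 3c.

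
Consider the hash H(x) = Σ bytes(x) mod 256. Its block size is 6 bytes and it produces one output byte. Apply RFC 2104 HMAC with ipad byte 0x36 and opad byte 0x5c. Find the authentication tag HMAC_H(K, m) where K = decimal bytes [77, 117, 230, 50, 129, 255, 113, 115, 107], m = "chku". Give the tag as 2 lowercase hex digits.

Key decimal bytes [77, 117, 230, 50, 129, 255, 113, 115, 107] = 4d 75 e6 32 81 ff 71 73 6b is 9 bytes > B = 6, so hash it first: H(key) = a9, then zero-pad to 6 bytes: K' = a9 00 00 00 00 00.
K' ⊕ ipad = 9f 36 36 36 36 36.  K' ⊕ opad = f5 5c 5c 5c 5c 5c.
Inner input = (K'⊕ipad) ∥ m = 9f 36 36 36 36 36 ∥ 63 68 6b 75.
Inner hash: sum = 159+54+54+54+54+54+99+104+107+117 = 856; mod 256 = 88 → 58.
Outer input = (K'⊕opad) ∥ inner = f5 5c 5c 5c 5c 5c ∥ 58.
Outer hash (tag): sum = 245+92+92+92+92+92+88 = 793; mod 256 = 25 → 19.

19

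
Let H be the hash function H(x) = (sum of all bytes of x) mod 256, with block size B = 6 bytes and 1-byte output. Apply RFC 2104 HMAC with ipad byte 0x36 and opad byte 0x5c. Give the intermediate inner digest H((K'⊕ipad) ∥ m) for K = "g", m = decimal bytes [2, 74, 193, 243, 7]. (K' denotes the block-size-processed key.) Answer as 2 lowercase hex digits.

66

Key "g" = 67 is 1 byte ≤ B = 6; zero-pad to 6 bytes: K' = 67 00 00 00 00 00.
K' ⊕ ipad = 51 36 36 36 36 36.
Inner input = 51 36 36 36 36 36 ∥ 02 4a c1 f3 07.
Inner hash: sum = 81+54+54+54+54+54+2+74+193+243+7 = 870; mod 256 = 102 → 66.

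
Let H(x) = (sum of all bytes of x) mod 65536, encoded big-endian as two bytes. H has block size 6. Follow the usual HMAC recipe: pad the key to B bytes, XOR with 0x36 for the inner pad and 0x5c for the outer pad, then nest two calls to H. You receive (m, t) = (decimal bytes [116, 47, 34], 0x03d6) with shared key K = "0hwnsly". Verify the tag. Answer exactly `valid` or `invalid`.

invalid

Key "0hwnsly" = 30 68 77 6e 73 6c 79 is 7 bytes > B = 6, so hash it first: H(key) = 02 d5, then zero-pad to 6 bytes: K' = 02 d5 00 00 00 00.
K' ⊕ ipad = 34 e3 36 36 36 36; K' ⊕ opad = 5e 89 5c 5c 5c 5c.
Inner hash: sum = 52+227+54+54+54+54+116+47+34 = 692 → 02 b4.
Outer hash (recomputed tag): sum = 94+137+92+92+92+92+2+180 = 781 → 03 0d.
Recomputed tag = 030d; claimed = 03d6 → mismatch.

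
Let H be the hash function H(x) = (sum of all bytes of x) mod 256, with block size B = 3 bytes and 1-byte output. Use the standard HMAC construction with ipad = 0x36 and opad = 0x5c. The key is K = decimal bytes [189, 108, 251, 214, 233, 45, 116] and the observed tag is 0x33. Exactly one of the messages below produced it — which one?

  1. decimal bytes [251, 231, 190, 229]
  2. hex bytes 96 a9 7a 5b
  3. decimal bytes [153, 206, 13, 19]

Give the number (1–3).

1

Key decimal bytes [189, 108, 251, 214, 233, 45, 116] = bd 6c fb d6 e9 2d 74 is 7 bytes > B = 3, so hash it first: H(key) = 84, then zero-pad to 3 bytes: K' = 84 00 00.
K' ⊕ ipad = b2 36 36; K' ⊕ opad = d8 5c 5c.
m1: inner = H(b2 36 36 fb e7 be e5) = a3; tag = H(d8 5c 5c a3) = 33 ← matches
m2: inner = H(b2 36 36 96 a9 7a 5b) = 32; tag = H(d8 5c 5c 32) = c2
m3: inner = H(b2 36 36 99 ce 0d 13) = a5; tag = H(d8 5c 5c a5) = 35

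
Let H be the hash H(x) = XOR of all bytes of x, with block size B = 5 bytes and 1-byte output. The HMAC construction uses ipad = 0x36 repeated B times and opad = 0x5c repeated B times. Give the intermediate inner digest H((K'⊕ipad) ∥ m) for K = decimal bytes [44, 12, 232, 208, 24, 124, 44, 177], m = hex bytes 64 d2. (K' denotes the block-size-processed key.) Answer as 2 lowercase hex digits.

61

Key decimal bytes [44, 12, 232, 208, 24, 124, 44, 177] = 2c 0c e8 d0 18 7c 2c b1 is 8 bytes > B = 5, so hash it first: H(key) = e1, then zero-pad to 5 bytes: K' = e1 00 00 00 00.
K' ⊕ ipad = d7 36 36 36 36.
Inner input = d7 36 36 36 36 ∥ 64 d2.
Inner hash: XOR d7⊕36⊕36⊕36⊕36⊕64⊕d2 = 61.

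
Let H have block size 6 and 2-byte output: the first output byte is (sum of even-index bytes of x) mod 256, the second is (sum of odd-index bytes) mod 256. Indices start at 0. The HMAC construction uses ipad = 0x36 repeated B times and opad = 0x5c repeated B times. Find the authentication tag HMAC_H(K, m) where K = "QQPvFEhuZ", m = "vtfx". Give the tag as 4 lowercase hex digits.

94a4

Key "QQPvFEhuZ" = 51 51 50 76 46 45 68 75 5a is 9 bytes > B = 6, so hash it first: H(key) = a9 81, then zero-pad to 6 bytes: K' = a9 81 00 00 00 00.
K' ⊕ ipad = 9f b7 36 36 36 36.  K' ⊕ opad = f5 dd 5c 5c 5c 5c.
Inner input = (K'⊕ipad) ∥ m = 9f b7 36 36 36 36 ∥ 76 74 66 78.
Inner hash: even-index sum = 487 mod 256 = 231; odd-index sum = 527 mod 256 = 15 → e7 0f.
Outer input = (K'⊕opad) ∥ inner = f5 dd 5c 5c 5c 5c ∥ e7 0f.
Outer hash (tag): even-index sum = 660 mod 256 = 148; odd-index sum = 420 mod 256 = 164 → 94 a4.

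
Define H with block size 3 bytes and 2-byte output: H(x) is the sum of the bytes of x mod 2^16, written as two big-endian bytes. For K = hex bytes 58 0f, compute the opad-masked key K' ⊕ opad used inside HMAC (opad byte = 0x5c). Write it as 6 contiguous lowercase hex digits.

04535c

Key hex bytes 58 0f is 2 bytes ≤ B = 3; zero-pad to 3 bytes: K' = 58 0f 00.
XOR each byte with 0x5c: 58⊕5c=04, 0f⊕5c=53, 00⊕5c=5c.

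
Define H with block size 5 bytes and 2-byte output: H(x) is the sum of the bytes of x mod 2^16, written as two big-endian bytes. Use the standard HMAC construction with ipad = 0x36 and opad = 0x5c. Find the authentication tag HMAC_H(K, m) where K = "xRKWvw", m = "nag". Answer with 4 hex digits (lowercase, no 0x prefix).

01f4

Key "xRKWvw" = 78 52 4b 57 76 77 is 6 bytes > B = 5, so hash it first: H(key) = 02 59, then zero-pad to 5 bytes: K' = 02 59 00 00 00.
K' ⊕ ipad = 34 6f 36 36 36.  K' ⊕ opad = 5e 05 5c 5c 5c.
Inner input = (K'⊕ipad) ∥ m = 34 6f 36 36 36 ∥ 6e 61 67.
Inner hash: sum = 52+111+54+54+54+110+97+103 = 635 → 02 7b.
Outer input = (K'⊕opad) ∥ inner = 5e 05 5c 5c 5c ∥ 02 7b.
Outer hash (tag): sum = 94+5+92+92+92+2+123 = 500 → 01 f4.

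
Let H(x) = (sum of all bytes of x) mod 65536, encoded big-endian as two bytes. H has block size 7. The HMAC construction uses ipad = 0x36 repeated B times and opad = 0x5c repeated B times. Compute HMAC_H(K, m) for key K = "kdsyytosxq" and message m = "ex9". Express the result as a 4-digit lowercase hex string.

Key "kdsyytosxq" = 6b 64 73 79 79 74 6f 73 78 71 is 10 bytes > B = 7, so hash it first: H(key) = 04 73, then zero-pad to 7 bytes: K' = 04 73 00 00 00 00 00.
K' ⊕ ipad = 32 45 36 36 36 36 36.  K' ⊕ opad = 58 2f 5c 5c 5c 5c 5c.
Inner input = (K'⊕ipad) ∥ m = 32 45 36 36 36 36 36 ∥ 65 78 39.
Inner hash: sum = 50+69+54+54+54+54+54+101+120+57 = 667 → 02 9b.
Outer input = (K'⊕opad) ∥ inner = 58 2f 5c 5c 5c 5c 5c ∥ 02 9b.
Outer hash (tag): sum = 88+47+92+92+92+92+92+2+155 = 752 → 02 f0.

02f0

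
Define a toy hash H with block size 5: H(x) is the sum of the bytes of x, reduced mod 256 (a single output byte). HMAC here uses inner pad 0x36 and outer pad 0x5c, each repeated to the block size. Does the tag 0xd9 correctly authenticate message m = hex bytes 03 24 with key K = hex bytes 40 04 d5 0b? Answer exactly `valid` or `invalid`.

Key hex bytes 40 04 d5 0b is 4 bytes ≤ B = 5; zero-pad to 5 bytes: K' = 40 04 d5 0b 00.
K' ⊕ ipad = 76 32 e3 3d 36; K' ⊕ opad = 1c 58 89 57 5c.
Inner hash: sum = 118+50+227+61+54+3+36 = 549; mod 256 = 37 → 25.
Outer hash (recomputed tag): sum = 28+88+137+87+92+37 = 469; mod 256 = 213 → d5.
Recomputed tag = d5; claimed = d9 → mismatch.

invalid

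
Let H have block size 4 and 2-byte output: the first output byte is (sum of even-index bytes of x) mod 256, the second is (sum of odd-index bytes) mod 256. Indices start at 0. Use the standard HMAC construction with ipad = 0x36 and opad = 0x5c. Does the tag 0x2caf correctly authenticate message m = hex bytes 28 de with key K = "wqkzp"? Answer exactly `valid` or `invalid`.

Key "wqkzp" = 77 71 6b 7a 70 is 5 bytes > B = 4, so hash it first: H(key) = 52 eb, then zero-pad to 4 bytes: K' = 52 eb 00 00.
K' ⊕ ipad = 64 dd 36 36; K' ⊕ opad = 0e b7 5c 5c.
Inner hash: even-index sum = 194 mod 256 = 194; odd-index sum = 497 mod 256 = 241 → c2 f1.
Outer hash (recomputed tag): even-index sum = 300 mod 256 = 44; odd-index sum = 516 mod 256 = 4 → 2c 04.
Recomputed tag = 2c04; claimed = 2caf → mismatch.

invalid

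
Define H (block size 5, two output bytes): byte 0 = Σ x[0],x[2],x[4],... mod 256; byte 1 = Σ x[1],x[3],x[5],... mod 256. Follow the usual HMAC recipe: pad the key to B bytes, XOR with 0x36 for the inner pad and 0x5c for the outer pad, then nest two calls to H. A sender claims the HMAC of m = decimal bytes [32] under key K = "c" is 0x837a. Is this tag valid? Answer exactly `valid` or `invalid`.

invalid

Key "c" = 63 is 1 byte ≤ B = 5; zero-pad to 5 bytes: K' = 63 00 00 00 00.
K' ⊕ ipad = 55 36 36 36 36; K' ⊕ opad = 3f 5c 5c 5c 5c.
Inner hash: even-index sum = 193 mod 256 = 193; odd-index sum = 140 mod 256 = 140 → c1 8c.
Outer hash (recomputed tag): even-index sum = 387 mod 256 = 131; odd-index sum = 377 mod 256 = 121 → 83 79.
Recomputed tag = 8379; claimed = 837a → mismatch.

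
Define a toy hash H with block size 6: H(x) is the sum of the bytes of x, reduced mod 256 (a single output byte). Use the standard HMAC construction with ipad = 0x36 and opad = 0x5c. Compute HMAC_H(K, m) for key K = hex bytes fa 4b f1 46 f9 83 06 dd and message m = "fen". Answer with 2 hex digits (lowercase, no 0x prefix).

Key hex bytes fa 4b f1 46 f9 83 06 dd is 8 bytes > B = 6, so hash it first: H(key) = db, then zero-pad to 6 bytes: K' = db 00 00 00 00 00.
K' ⊕ ipad = ed 36 36 36 36 36.  K' ⊕ opad = 87 5c 5c 5c 5c 5c.
Inner input = (K'⊕ipad) ∥ m = ed 36 36 36 36 36 ∥ 66 65 6e.
Inner hash: sum = 237+54+54+54+54+54+102+101+110 = 820; mod 256 = 52 → 34.
Outer input = (K'⊕opad) ∥ inner = 87 5c 5c 5c 5c 5c ∥ 34.
Outer hash (tag): sum = 135+92+92+92+92+92+52 = 647; mod 256 = 135 → 87.

87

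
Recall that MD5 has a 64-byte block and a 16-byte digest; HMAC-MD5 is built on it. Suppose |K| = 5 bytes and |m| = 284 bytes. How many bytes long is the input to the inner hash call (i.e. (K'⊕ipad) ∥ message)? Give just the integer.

Key is 5 ≤ 64 bytes, zero-padded: |K'| = 64.
Inner input = (K'⊕ipad) ∥ m → 64 + 284 = 348 bytes.

348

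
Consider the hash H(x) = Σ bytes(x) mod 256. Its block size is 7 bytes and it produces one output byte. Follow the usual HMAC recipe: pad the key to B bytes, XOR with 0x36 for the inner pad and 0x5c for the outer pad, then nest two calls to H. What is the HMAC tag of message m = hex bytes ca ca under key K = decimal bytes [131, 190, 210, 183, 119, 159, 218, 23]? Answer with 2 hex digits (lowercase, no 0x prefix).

Key decimal bytes [131, 190, 210, 183, 119, 159, 218, 23] = 83 be d2 b7 77 9f da 17 is 8 bytes > B = 7, so hash it first: H(key) = d1, then zero-pad to 7 bytes: K' = d1 00 00 00 00 00 00.
K' ⊕ ipad = e7 36 36 36 36 36 36.  K' ⊕ opad = 8d 5c 5c 5c 5c 5c 5c.
Inner input = (K'⊕ipad) ∥ m = e7 36 36 36 36 36 36 ∥ ca ca.
Inner hash: sum = 231+54+54+54+54+54+54+202+202 = 959; mod 256 = 191 → bf.
Outer input = (K'⊕opad) ∥ inner = 8d 5c 5c 5c 5c 5c 5c ∥ bf.
Outer hash (tag): sum = 141+92+92+92+92+92+92+191 = 884; mod 256 = 116 → 74.

74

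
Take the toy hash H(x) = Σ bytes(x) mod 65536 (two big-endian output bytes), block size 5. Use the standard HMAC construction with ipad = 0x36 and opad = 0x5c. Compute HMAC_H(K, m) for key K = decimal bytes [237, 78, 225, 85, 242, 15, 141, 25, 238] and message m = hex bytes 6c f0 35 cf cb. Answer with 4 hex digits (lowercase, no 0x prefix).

Key decimal bytes [237, 78, 225, 85, 242, 15, 141, 25, 238] = ed 4e e1 55 f2 0f 8d 19 ee is 9 bytes > B = 5, so hash it first: H(key) = 05 06, then zero-pad to 5 bytes: K' = 05 06 00 00 00.
K' ⊕ ipad = 33 30 36 36 36.  K' ⊕ opad = 59 5a 5c 5c 5c.
Inner input = (K'⊕ipad) ∥ m = 33 30 36 36 36 ∥ 6c f0 35 cf cb.
Inner hash: sum = 51+48+54+54+54+108+240+53+207+203 = 1072 → 04 30.
Outer input = (K'⊕opad) ∥ inner = 59 5a 5c 5c 5c ∥ 04 30.
Outer hash (tag): sum = 89+90+92+92+92+4+48 = 507 → 01 fb.

01fb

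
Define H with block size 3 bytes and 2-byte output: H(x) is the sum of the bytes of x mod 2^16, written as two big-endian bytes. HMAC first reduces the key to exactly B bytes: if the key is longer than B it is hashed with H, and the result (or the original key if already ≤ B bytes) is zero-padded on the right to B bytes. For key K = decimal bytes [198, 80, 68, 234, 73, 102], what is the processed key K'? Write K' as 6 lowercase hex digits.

|K| = 6 > B = 3, so first hash the key.
H(K): sum = 198+80+68+234+73+102 = 755 → 02 f3.
Zero-pad H(K) = 02 f3 to 3 bytes: K' = 02 f3 00.

02f300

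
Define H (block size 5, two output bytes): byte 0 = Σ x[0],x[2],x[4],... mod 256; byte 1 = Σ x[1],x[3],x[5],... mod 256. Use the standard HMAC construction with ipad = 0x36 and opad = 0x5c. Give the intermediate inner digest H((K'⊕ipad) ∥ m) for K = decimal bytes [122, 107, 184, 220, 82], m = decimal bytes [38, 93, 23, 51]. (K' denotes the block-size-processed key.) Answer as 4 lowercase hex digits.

ce84

Key decimal bytes [122, 107, 184, 220, 82] = 7a 6b b8 dc 52 is exactly B = 5 bytes: K' = 7a 6b b8 dc 52.
K' ⊕ ipad = 4c 5d 8e ea 64.
Inner input = 4c 5d 8e ea 64 ∥ 26 5d 17 33.
Inner hash: even-index sum = 462 mod 256 = 206; odd-index sum = 388 mod 256 = 132 → ce 84.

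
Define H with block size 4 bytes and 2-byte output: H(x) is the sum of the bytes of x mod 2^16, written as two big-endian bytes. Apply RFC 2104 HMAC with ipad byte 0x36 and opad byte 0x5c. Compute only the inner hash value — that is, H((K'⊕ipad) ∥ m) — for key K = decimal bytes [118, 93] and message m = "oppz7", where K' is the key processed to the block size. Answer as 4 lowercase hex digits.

0317

Key decimal bytes [118, 93] = 76 5d is 2 bytes ≤ B = 4; zero-pad to 4 bytes: K' = 76 5d 00 00.
K' ⊕ ipad = 40 6b 36 36.
Inner input = 40 6b 36 36 ∥ 6f 70 70 7a 37.
Inner hash: sum = 64+107+54+54+111+112+112+122+55 = 791 → 03 17.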